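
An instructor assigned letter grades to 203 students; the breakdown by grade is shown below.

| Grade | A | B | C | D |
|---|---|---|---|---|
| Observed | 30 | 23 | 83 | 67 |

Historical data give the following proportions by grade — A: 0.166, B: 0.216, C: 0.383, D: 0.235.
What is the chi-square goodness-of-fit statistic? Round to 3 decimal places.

18.477

Expected counts E_i = n·p_i: 203×0.166 = 33.698, 203×0.216 = 43.848, 203×0.383 = 77.749, 203×0.235 = 47.705.
cat         O        E   (O−E)²/E
A          30   33.698     0.4058
B          23   43.848     9.9124
C          83   77.749     0.3546
D          67   47.705     7.8042
Sum = 18.477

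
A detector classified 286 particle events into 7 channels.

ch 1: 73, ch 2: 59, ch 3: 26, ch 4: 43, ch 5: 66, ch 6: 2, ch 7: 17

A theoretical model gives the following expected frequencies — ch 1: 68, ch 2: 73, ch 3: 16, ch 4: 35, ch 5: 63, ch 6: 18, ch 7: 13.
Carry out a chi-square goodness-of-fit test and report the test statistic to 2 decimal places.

χ² = (73−68)²/68 + (59−73)²/73 + (26−16)²/16 + (43−35)²/35 + (66−63)²/63 + (2−18)²/18 + (17−13)²/13
   = 0.368 + 2.685 + 6.250 + 1.829 + 0.143 + 14.222 + 1.231
Sum = 26.73

26.73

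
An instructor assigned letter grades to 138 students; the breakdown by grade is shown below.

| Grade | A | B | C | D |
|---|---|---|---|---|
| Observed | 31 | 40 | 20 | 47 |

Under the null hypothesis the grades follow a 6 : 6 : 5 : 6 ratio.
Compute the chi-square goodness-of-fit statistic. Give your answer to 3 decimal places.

Ratio total = 23. Expected counts: 138×6/23 = 36, 138×6/23 = 36, 138×5/23 = 30, 138×6/23 = 36.
χ² = (31−36)²/36 + (40−36)²/36 + (20−30)²/30 + (47−36)²/36
   = 0.6944 + 0.4444 + 3.3333 + 3.3611
Sum = 7.833

7.833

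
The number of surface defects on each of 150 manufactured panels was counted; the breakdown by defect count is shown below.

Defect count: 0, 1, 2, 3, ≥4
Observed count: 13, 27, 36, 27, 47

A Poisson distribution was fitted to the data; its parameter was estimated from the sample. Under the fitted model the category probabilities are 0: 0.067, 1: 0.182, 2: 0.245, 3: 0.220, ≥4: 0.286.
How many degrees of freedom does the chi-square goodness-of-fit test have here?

3

There are k = 5 categories and 1 parameter estimated from the data, so df = 5 − 1 − 1 = 3.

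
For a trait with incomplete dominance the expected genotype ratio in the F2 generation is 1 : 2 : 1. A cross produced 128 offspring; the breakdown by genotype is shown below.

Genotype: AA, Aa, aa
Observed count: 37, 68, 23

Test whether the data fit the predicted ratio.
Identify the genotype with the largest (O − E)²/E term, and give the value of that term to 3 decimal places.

Ratio total = 4. Expected counts: 128×1/4 = 32, 128×2/4 = 64, 128×1/4 = 32.
AA: (37 − 32)²/32 = 25/32 = 0.7813
Aa: (68 − 64)²/64 = 16/64 = 0.2500
aa: (23 − 32)²/32 = 81/32 = 2.5313
The largest term is for aa: 2.531.

aa, 2.531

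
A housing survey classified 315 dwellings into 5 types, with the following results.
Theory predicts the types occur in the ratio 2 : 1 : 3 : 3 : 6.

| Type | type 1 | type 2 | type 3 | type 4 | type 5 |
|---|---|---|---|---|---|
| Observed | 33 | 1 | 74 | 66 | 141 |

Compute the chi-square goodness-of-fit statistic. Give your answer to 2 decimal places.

24.83

Ratio total = 15. Expected counts: 315×2/15 = 42, 315×1/15 = 21, 315×3/15 = 63, 315×3/15 = 63, 315×6/15 = 126.
cat         O        E   (O−E)²/E
type 1     33       42      1.929
type 2      1       21     19.048
type 3     74       63      1.921
type 4     66       63      0.143
type 5    141      126      1.786
Sum = 24.83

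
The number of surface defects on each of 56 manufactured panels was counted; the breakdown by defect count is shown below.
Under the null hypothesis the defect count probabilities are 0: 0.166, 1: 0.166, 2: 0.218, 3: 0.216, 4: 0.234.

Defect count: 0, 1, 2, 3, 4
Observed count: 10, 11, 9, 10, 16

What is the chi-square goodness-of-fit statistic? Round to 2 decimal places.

2.21

Expected counts E_i = n·p_i: 56×0.166 = 9.296, 56×0.166 = 9.296, 56×0.218 = 12.208, 56×0.216 = 12.096, 56×0.234 = 13.104.
0: (10 − 9.296)²/9.296 = 0.495616/9.296 = 0.053
1: (11 − 9.296)²/9.296 = 2.903616/9.296 = 0.312
2: (9 − 12.208)²/12.208 = 10.291264/12.208 = 0.843
3: (10 − 12.096)²/12.096 = 4.393216/12.096 = 0.363
4: (16 − 13.104)²/13.104 = 8.386816/13.104 = 0.640
Sum = 2.21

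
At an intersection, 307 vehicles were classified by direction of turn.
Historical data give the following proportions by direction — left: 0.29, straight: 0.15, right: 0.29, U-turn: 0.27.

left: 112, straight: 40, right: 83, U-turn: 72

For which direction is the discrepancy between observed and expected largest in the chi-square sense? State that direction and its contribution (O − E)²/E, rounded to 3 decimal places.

Expected counts E_i = n·p_i: 307×0.29 = 89.03, 307×0.15 = 46.05, 307×0.29 = 89.03, 307×0.27 = 82.89.
χ² = (112−89.03)²/89.03 + (40−46.05)²/46.05 + (83−89.03)²/89.03 + (72−82.89)²/82.89
   = 5.9263 + 0.7948 + 0.4084 + 1.4307
The largest term is for left: 5.926.

left, 5.926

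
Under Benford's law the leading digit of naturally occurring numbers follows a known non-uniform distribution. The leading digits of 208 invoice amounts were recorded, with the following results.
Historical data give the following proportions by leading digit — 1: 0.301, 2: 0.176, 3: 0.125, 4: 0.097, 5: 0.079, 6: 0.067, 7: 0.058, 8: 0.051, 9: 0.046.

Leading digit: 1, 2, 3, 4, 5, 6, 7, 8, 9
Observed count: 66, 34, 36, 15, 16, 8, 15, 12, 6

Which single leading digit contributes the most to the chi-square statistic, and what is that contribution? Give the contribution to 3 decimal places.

Expected counts E_i = n·p_i: 208×0.301 = 62.608, 208×0.176 = 36.608, 208×0.125 = 26, 208×0.097 = 20.176, 208×0.079 = 16.432, 208×0.067 = 13.936, 208×0.058 = 12.064, 208×0.051 = 10.608, 208×0.046 = 9.568.
1: (66 − 62.608)²/62.608 = 11.505664/62.608 = 0.1838
2: (34 − 36.608)²/36.608 = 6.801664/36.608 = 0.1858
3: (36 − 26)²/26 = 100/26 = 3.8462
4: (15 − 20.176)²/20.176 = 26.790976/20.176 = 1.3279
5: (16 − 16.432)²/16.432 = 0.186624/16.432 = 0.0114
6: (8 − 13.936)²/13.936 = 35.236096/13.936 = 2.5284
7: (15 − 12.064)²/12.064 = 8.620096/12.064 = 0.7145
8: (12 − 10.608)²/10.608 = 1.937664/10.608 = 0.1827
9: (6 − 9.568)²/9.568 = 12.730624/9.568 = 1.3305
The largest term is for 3: 3.846.

3, 3.846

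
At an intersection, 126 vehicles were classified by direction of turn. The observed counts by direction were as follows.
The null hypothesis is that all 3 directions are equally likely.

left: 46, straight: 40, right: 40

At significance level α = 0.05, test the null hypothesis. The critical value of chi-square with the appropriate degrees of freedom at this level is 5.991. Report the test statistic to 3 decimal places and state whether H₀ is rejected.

Under H₀ each category has probability 1/3, so each expected count is 126/3 = 42.
cat           O        E   (O−E)²/E
left         46       42     0.3810
straight     40       42     0.0952
right        40       42     0.0952
Sum = 0.571
df = 2. Since 0.571 < 5.991, we do not reject H₀.

0.571; do not reject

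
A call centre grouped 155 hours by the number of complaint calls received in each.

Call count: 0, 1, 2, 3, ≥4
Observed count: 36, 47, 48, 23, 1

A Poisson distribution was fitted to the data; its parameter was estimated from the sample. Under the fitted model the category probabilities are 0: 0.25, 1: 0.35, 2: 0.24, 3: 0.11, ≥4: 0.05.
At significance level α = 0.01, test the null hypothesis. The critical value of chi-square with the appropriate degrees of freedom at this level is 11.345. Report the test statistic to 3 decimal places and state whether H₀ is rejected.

12.255; reject

Expected counts E_i = n·p_i: 155×0.25 = 38.75, 155×0.35 = 54.25, 155×0.24 = 37.2, 155×0.11 = 17.05, 155×0.05 = 7.75.
0: (36 − 38.75)²/38.75 = 7.5625/38.75 = 0.1952
1: (47 − 54.25)²/54.25 = 52.5625/54.25 = 0.9689
2: (48 − 37.2)²/37.2 = 116.64/37.2 = 3.1355
3: (23 − 17.05)²/17.05 = 35.4025/17.05 = 2.0764
≥4: (1 − 7.75)²/7.75 = 45.5625/7.75 = 5.8790
Sum = 12.255
df = 3. Since 12.255 > 11.345, we reject H₀.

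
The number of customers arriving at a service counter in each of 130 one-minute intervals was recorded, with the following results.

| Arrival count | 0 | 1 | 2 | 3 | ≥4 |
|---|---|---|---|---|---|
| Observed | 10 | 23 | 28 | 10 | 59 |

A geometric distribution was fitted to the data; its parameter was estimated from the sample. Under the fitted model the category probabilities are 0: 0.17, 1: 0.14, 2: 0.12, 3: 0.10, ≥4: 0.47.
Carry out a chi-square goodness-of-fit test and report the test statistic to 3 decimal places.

Expected counts E_i = n·p_i: 130×0.17 = 22.1, 130×0.14 = 18.2, 130×0.12 = 15.6, 130×0.10 = 13, 130×0.47 = 61.1.
0: (10 − 22.1)²/22.1 = 146.41/22.1 = 6.6249
1: (23 − 18.2)²/18.2 = 23.04/18.2 = 1.2659
2: (28 − 15.6)²/15.6 = 153.76/15.6 = 9.8564
3: (10 − 13)²/13 = 9/13 = 0.6923
≥4: (59 − 61.1)²/61.1 = 4.41/61.1 = 0.0722
Sum = 18.512

18.512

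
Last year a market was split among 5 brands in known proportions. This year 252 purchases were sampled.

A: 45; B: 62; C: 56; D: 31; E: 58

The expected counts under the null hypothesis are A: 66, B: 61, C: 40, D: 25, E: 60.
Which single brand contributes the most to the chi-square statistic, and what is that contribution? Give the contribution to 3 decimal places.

A, 6.682

cat         O        E   (O−E)²/E
A          45       66     6.6818
B          62       61     0.0164
C          56       40     6.4000
D          31       25     1.4400
E          58       60     0.0667
The largest term is for A: 6.682.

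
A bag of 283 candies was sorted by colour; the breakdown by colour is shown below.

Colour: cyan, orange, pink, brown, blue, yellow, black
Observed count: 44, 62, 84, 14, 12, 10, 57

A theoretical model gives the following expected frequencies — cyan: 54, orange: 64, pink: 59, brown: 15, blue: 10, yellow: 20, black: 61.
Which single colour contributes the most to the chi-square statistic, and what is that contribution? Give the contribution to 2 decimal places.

cat         O        E   (O−E)²/E
cyan       44       54      1.852
orange     62       64      0.063
pink       84       59     10.593
brown      14       15      0.067
blue       12       10      0.400
yellow     10       20      5.000
black      57       61      0.262
The largest term is for pink: 10.59.

pink, 10.59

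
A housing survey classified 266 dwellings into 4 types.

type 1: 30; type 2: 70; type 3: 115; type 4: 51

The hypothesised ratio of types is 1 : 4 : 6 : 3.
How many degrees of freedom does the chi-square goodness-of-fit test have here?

There are k = 4 categories and no parameters were estimated from the data, so df = 4 − 1 = 3.

3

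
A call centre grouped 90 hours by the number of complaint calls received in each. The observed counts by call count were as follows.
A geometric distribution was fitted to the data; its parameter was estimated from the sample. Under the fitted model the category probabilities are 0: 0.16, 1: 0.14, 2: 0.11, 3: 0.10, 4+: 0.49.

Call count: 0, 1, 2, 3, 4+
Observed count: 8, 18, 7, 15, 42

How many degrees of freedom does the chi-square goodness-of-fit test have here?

There are k = 5 categories and 1 parameter estimated from the data, so df = 5 − 1 − 1 = 3.

3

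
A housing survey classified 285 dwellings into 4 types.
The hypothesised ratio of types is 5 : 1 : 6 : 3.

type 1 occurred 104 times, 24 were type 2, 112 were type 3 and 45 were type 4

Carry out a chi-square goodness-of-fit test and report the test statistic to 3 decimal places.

4.730

Ratio total = 15. Expected counts: 285×5/15 = 95, 285×1/15 = 19, 285×6/15 = 114, 285×3/15 = 57.
type 1: (104 − 95)²/95 = 81/95 = 0.8526
type 2: (24 − 19)²/19 = 25/19 = 1.3158
type 3: (112 − 114)²/114 = 4/114 = 0.0351
type 4: (45 − 57)²/57 = 144/57 = 2.5263
Sum = 4.730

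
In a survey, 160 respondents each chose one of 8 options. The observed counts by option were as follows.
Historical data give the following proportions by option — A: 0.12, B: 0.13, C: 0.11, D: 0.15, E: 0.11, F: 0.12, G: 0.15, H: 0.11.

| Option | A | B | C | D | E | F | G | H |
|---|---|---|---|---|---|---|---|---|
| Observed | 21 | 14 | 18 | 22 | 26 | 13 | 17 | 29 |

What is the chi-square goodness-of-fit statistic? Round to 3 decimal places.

Expected counts E_i = n·p_i: 160×0.12 = 19.2, 160×0.13 = 20.8, 160×0.11 = 17.6, 160×0.15 = 24, 160×0.11 = 17.6, 160×0.12 = 19.2, 160×0.15 = 24, 160×0.11 = 17.6.
A: (21 − 19.2)²/19.2 = 3.24/19.2 = 0.1688
B: (14 − 20.8)²/20.8 = 46.24/20.8 = 2.2231
C: (18 − 17.6)²/17.6 = 0.16/17.6 = 0.0091
D: (22 − 24)²/24 = 4/24 = 0.1667
E: (26 − 17.6)²/17.6 = 70.56/17.6 = 4.0091
F: (13 − 19.2)²/19.2 = 38.44/19.2 = 2.0021
G: (17 − 24)²/24 = 49/24 = 2.0417
H: (29 − 17.6)²/17.6 = 129.96/17.6 = 7.3841
Sum = 18.005

18.005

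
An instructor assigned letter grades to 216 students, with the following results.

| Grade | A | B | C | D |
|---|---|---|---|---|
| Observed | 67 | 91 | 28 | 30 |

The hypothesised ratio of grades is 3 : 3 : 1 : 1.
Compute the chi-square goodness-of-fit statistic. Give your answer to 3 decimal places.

4.025

Ratio total = 8. Expected counts: 216×3/8 = 81, 216×3/8 = 81, 216×1/8 = 27, 216×1/8 = 27.
A: (67 − 81)²/81 = 196/81 = 2.4198
B: (91 − 81)²/81 = 100/81 = 1.2346
C: (28 − 27)²/27 = 1/27 = 0.0370
D: (30 − 27)²/27 = 9/27 = 0.3333
Sum = 4.025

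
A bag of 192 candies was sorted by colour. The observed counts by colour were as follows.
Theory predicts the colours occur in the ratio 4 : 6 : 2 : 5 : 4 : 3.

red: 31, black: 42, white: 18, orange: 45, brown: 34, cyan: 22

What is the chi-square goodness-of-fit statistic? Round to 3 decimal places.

1.948

Ratio total = 24. Expected counts: 192×4/24 = 32, 192×6/24 = 48, 192×2/24 = 16, 192×5/24 = 40, 192×4/24 = 32, 192×3/24 = 24.
cat         O        E   (O−E)²/E
red        31       32     0.0313
black      42       48     0.7500
white      18       16     0.2500
orange     45       40     0.6250
brown      34       32     0.1250
cyan       22       24     0.1667
Sum = 1.948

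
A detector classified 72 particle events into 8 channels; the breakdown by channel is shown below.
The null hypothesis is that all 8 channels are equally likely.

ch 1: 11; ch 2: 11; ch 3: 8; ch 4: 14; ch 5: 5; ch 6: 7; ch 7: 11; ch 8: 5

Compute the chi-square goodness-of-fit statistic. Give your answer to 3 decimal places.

Expected count for each of the 8 categories: 72/8 = 9.
ch 1: (11 − 9)²/9 = 4/9 = 0.4444
ch 2: (11 − 9)²/9 = 4/9 = 0.4444
ch 3: (8 − 9)²/9 = 1/9 = 0.1111
ch 4: (14 − 9)²/9 = 25/9 = 2.7778
ch 5: (5 − 9)²/9 = 16/9 = 1.7778
ch 6: (7 − 9)²/9 = 4/9 = 0.4444
ch 7: (11 − 9)²/9 = 4/9 = 0.4444
ch 8: (5 − 9)²/9 = 16/9 = 1.7778
Sum = 8.222

8.222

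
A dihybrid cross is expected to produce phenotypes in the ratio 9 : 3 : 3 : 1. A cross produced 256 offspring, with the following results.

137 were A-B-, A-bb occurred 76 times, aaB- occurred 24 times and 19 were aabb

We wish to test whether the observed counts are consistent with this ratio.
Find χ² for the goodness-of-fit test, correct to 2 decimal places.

29.24

Ratio total = 16. Expected counts: 256×9/16 = 144, 256×3/16 = 48, 256×3/16 = 48, 256×1/16 = 16.
χ² = (137−144)²/144 + (76−48)²/48 + (24−48)²/48 + (19−16)²/16
   = 0.340 + 16.333 + 12.000 + 0.563
Sum = 29.24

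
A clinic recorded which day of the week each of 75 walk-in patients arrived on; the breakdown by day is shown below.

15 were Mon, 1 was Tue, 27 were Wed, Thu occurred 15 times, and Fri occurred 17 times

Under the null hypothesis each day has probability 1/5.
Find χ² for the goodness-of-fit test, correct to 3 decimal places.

22.933

Under H₀ each category has probability 1/5, so each expected count is 75/5 = 15.
Mon: (15 − 15)²/15 = 0/15 = 0.0000
Tue: (1 − 15)²/15 = 196/15 = 13.0667
Wed: (27 − 15)²/15 = 144/15 = 9.6000
Thu: (15 − 15)²/15 = 0/15 = 0.0000
Fri: (17 − 15)²/15 = 4/15 = 0.2667
Sum = 22.933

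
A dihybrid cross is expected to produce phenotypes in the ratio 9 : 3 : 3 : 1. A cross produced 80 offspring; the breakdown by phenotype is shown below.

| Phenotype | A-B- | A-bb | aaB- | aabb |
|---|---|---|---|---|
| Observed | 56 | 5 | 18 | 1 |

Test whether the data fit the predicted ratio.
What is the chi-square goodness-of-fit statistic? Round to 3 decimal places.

Ratio total = 16. Expected counts: 80×9/16 = 45, 80×3/16 = 15, 80×3/16 = 15, 80×1/16 = 5.
A-B-: (56 − 45)²/45 = 121/45 = 2.6889
A-bb: (5 − 15)²/15 = 100/15 = 6.6667
aaB-: (18 − 15)²/15 = 9/15 = 0.6000
aabb: (1 − 5)²/5 = 16/5 = 3.2000
Sum = 13.156

13.156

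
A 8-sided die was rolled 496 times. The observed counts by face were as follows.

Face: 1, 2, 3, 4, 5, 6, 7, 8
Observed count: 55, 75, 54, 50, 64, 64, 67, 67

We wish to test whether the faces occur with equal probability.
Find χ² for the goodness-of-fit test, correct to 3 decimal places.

Under H₀ each category has probability 1/8, so each expected count is 496/8 = 62.
cat         O        E   (O−E)²/E
1          55       62     0.7903
2          75       62     2.7258
3          54       62     1.0323
4          50       62     2.3226
5          64       62     0.0645
6          64       62     0.0645
7          67       62     0.4032
8          67       62     0.4032
Sum = 7.806

7.806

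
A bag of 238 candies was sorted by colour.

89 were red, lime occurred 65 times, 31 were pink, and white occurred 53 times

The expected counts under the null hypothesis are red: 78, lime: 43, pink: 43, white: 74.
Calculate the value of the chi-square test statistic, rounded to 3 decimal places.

red: (89 − 78)²/78 = 121/78 = 1.5513
lime: (65 − 43)²/43 = 484/43 = 11.2558
pink: (31 − 43)²/43 = 144/43 = 3.3488
white: (53 − 74)²/74 = 441/74 = 5.9595
Sum = 22.115

22.115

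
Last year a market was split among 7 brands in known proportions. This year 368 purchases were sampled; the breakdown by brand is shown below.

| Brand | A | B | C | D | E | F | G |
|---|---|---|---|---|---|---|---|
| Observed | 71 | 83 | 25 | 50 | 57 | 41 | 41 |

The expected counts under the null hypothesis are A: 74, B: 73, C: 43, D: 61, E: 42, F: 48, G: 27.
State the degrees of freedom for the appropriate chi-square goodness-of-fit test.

6

There are k = 7 categories and no parameters were estimated from the data, so df = 7 − 1 = 6.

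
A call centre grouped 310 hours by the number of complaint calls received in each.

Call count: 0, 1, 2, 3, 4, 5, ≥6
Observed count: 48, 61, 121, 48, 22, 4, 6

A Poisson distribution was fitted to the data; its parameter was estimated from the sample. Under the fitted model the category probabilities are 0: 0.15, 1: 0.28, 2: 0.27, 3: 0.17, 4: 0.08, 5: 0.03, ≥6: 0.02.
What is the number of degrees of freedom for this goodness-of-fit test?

5

There are k = 7 categories and 1 parameter estimated from the data, so df = 7 − 1 − 1 = 5.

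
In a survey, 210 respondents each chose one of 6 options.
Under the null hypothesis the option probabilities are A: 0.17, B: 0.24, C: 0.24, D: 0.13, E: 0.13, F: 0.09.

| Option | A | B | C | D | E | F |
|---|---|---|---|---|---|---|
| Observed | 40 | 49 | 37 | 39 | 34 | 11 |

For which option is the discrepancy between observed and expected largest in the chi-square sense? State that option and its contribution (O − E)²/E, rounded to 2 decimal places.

D, 5.01

Expected counts E_i = n·p_i: 210×0.17 = 35.7, 210×0.24 = 50.4, 210×0.24 = 50.4, 210×0.13 = 27.3, 210×0.13 = 27.3, 210×0.09 = 18.9.
χ² = (40−35.7)²/35.7 + (49−50.4)²/50.4 + (37−50.4)²/50.4 + (39−27.3)²/27.3 + (34−27.3)²/27.3 + (11−18.9)²/18.9
   = 0.518 + 0.039 + 3.563 + 5.014 + 1.644 + 3.302
The largest term is for D: 5.01.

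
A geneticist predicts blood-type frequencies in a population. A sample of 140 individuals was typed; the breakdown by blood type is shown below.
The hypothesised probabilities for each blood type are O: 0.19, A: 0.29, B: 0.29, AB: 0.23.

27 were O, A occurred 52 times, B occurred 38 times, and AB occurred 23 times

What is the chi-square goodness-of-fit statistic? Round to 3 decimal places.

Expected counts E_i = n·p_i: 140×0.19 = 26.6, 140×0.29 = 40.6, 140×0.29 = 40.6, 140×0.23 = 32.2.
O: (27 − 26.6)²/26.6 = 0.16/26.6 = 0.0060
A: (52 − 40.6)²/40.6 = 129.96/40.6 = 3.2010
B: (38 − 40.6)²/40.6 = 6.76/40.6 = 0.1665
AB: (23 − 32.2)²/32.2 = 84.64/32.2 = 2.6286
Sum = 6.002

6.002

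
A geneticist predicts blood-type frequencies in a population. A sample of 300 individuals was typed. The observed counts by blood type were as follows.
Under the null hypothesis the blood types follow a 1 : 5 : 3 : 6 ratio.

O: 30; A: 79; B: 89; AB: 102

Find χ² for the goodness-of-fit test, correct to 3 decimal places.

26.127

Ratio total = 15. Expected counts: 300×1/15 = 20, 300×5/15 = 100, 300×3/15 = 60, 300×6/15 = 120.
χ² = (30−20)²/20 + (79−100)²/100 + (89−60)²/60 + (102−120)²/120
   = 5.0000 + 4.4100 + 14.0167 + 2.7000
Sum = 26.127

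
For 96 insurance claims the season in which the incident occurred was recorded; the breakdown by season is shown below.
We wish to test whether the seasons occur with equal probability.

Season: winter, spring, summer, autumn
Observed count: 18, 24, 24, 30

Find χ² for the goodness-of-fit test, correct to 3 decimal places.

3.000

Expected count for each of the 4 categories: 96/4 = 24.
cat         O        E   (O−E)²/E
winter     18       24     1.5000
spring     24       24     0.0000
summer     24       24     0.0000
autumn     30       24     1.5000
Sum = 3.000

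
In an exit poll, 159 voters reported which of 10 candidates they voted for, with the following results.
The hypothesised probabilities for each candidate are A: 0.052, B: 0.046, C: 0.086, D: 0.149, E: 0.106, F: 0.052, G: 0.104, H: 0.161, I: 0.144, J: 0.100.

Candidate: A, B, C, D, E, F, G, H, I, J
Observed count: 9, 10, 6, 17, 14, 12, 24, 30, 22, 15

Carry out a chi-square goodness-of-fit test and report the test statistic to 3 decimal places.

13.627

Expected counts E_i = n·p_i: 159×0.052 = 8.268, 159×0.046 = 7.314, 159×0.086 = 13.674, 159×0.149 = 23.691, 159×0.106 = 16.854, 159×0.052 = 8.268, 159×0.104 = 16.536, 159×0.161 = 25.599, 159×0.144 = 22.896, 159×0.100 = 15.9.
cat         O        E   (O−E)²/E
A           9    8.268     0.0648
B          10    7.314     0.9864
C           6   13.674     4.3067
D          17   23.691     1.8897
E          14   16.854     0.4833
F          12    8.268     1.6845
G          24   16.536     3.3691
H          30   25.599     0.7566
I          22   22.896     0.0351
J          15     15.9     0.0509
Sum = 13.627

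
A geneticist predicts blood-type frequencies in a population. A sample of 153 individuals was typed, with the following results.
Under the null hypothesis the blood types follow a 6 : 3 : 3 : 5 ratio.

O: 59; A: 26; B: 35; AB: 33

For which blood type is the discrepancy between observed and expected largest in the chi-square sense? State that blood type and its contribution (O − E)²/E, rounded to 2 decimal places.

AB, 3.20

Ratio total = 17. Expected counts: 153×6/17 = 54, 153×3/17 = 27, 153×3/17 = 27, 153×5/17 = 45.
χ² = (59−54)²/54 + (26−27)²/27 + (35−27)²/27 + (33−45)²/45
   = 0.463 + 0.037 + 2.370 + 3.200
The largest term is for AB: 3.20.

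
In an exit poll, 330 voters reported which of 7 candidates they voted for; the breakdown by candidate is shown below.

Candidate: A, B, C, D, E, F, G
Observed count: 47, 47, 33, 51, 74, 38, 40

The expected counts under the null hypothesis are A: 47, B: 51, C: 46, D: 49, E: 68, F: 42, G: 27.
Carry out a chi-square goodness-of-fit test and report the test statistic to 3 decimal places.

11.239

χ² = (47−47)²/47 + (47−51)²/51 + (33−46)²/46 + (51−49)²/49 + (74−68)²/68 + (38−42)²/42 + (40−27)²/27
   = 0.0000 + 0.3137 + 3.6739 + 0.0816 + 0.5294 + 0.3810 + 6.2593
Sum = 11.239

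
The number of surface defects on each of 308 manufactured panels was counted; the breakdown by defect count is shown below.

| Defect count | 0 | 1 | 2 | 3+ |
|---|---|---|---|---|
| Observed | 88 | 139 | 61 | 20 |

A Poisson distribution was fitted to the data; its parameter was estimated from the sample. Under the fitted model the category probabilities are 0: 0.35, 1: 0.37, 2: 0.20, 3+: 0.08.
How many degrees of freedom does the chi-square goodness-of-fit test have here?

2

There are k = 4 categories and 1 parameter estimated from the data, so df = 4 − 1 − 1 = 2.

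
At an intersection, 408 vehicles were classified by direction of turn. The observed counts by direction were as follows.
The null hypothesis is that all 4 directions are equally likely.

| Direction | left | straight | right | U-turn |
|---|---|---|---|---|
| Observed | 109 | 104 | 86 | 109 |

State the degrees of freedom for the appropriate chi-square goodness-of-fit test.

There are k = 4 categories and no parameters were estimated from the data, so df = 4 − 1 = 3.

3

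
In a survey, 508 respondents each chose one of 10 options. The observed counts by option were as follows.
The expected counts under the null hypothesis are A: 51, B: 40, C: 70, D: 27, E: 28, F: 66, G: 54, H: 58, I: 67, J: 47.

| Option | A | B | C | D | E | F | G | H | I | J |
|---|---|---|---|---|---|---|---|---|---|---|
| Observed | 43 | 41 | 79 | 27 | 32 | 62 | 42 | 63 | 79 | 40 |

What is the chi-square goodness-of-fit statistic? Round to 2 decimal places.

9.54

cat         O        E   (O−E)²/E
A          43       51      1.255
B          41       40      0.025
C          79       70      1.157
D          27       27      0.000
E          32       28      0.571
F          62       66      0.242
G          42       54      2.667
H          63       58      0.431
I          79       67      2.149
J          40       47      1.043
Sum = 9.54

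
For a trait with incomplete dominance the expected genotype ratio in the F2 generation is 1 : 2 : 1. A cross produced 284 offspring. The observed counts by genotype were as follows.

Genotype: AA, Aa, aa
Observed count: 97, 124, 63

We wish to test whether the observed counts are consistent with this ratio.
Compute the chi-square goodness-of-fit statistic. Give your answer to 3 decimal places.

Ratio total = 4. Expected counts: 284×1/4 = 71, 284×2/4 = 142, 284×1/4 = 71.
cat         O        E   (O−E)²/E
AA         97       71     9.5211
Aa        124      142     2.2817
aa         63       71     0.9014
Sum = 12.704

12.704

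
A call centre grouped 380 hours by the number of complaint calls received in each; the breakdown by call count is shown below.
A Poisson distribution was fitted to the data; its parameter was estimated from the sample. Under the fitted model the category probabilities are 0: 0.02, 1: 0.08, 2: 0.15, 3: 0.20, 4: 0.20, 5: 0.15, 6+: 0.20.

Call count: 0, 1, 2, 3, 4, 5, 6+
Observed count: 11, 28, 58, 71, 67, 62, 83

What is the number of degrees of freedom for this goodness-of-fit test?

5

There are k = 7 categories and 1 parameter estimated from the data, so df = 7 − 1 − 1 = 5.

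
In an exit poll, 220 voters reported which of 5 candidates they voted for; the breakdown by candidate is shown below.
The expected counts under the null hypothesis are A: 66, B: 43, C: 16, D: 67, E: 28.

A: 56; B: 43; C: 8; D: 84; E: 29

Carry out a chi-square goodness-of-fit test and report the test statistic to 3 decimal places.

A: (56 − 66)²/66 = 100/66 = 1.5152
B: (43 − 43)²/43 = 0/43 = 0.0000
C: (8 − 16)²/16 = 64/16 = 4.0000
D: (84 − 67)²/67 = 289/67 = 4.3134
E: (29 − 28)²/28 = 1/28 = 0.0357
Sum = 9.864

9.864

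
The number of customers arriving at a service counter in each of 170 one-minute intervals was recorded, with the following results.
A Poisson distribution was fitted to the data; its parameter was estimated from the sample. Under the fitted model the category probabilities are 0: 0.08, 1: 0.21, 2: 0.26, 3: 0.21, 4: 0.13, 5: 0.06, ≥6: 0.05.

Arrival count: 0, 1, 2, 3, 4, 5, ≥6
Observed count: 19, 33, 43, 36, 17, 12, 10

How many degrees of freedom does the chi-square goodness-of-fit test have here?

5

There are k = 7 categories and 1 parameter estimated from the data, so df = 7 − 1 − 1 = 5.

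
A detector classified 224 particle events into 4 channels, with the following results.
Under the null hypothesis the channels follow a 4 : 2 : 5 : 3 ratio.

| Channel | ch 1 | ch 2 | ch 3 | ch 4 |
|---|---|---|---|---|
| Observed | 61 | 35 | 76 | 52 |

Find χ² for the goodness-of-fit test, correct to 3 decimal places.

Ratio total = 14. Expected counts: 224×4/14 = 64, 224×2/14 = 32, 224×5/14 = 80, 224×3/14 = 48.
χ² = (61−64)²/64 + (35−32)²/32 + (76−80)²/80 + (52−48)²/48
   = 0.1406 + 0.2813 + 0.2000 + 0.3333
Sum = 0.955

0.955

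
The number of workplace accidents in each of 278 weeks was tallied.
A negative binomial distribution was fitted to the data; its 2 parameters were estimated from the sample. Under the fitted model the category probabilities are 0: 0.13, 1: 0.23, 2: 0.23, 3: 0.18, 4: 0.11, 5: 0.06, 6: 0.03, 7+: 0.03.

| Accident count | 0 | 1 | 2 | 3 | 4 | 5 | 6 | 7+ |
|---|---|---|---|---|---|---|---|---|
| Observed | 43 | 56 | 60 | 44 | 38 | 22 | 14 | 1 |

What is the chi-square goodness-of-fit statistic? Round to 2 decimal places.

Expected counts E_i = n·p_i: 278×0.13 = 36.14, 278×0.23 = 63.94, 278×0.23 = 63.94, 278×0.18 = 50.04, 278×0.11 = 30.58, 278×0.06 = 16.68, 278×0.03 = 8.34, 278×0.03 = 8.34.
cat         O        E   (O−E)²/E
0          43    36.14      1.302
1          56    63.94      0.986
2          60    63.94      0.243
3          44    50.04      0.729
4          38    30.58      1.800
5          22    16.68      1.697
6          14     8.34      3.841
7+          1     8.34      6.460
Sum = 17.06

17.06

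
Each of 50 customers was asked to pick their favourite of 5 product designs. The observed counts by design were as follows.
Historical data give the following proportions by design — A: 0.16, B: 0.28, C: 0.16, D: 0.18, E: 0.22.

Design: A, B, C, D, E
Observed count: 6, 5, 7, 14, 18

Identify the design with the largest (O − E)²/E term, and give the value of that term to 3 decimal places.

Expected counts E_i = n·p_i: 50×0.16 = 8, 50×0.28 = 14, 50×0.16 = 8, 50×0.18 = 9, 50×0.22 = 11.
A: (6 − 8)²/8 = 4/8 = 0.5000
B: (5 − 14)²/14 = 81/14 = 5.7857
C: (7 − 8)²/8 = 1/8 = 0.1250
D: (14 − 9)²/9 = 25/9 = 2.7778
E: (18 − 11)²/11 = 49/11 = 4.4545
The largest term is for B: 5.786.

B, 5.786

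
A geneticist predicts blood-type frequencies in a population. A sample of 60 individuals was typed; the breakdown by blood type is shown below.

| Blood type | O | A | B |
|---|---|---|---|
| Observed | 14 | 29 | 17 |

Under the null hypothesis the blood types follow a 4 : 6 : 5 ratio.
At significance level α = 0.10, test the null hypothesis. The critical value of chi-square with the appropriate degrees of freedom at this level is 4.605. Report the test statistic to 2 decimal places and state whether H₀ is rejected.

Ratio total = 15. Expected counts: 60×4/15 = 16, 60×6/15 = 24, 60×5/15 = 20.
cat         O        E   (O−E)²/E
O          14       16      0.250
A          29       24      1.042
B          17       20      0.450
Sum = 1.74
df = 2. Since 1.74 < 4.605, we do not reject H₀.

1.74; do not reject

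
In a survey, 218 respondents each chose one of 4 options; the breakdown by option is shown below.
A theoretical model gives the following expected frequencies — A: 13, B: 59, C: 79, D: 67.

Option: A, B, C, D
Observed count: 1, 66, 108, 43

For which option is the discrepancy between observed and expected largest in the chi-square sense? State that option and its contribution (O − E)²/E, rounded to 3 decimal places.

A: (1 − 13)²/13 = 144/13 = 11.0769
B: (66 − 59)²/59 = 49/59 = 0.8305
C: (108 − 79)²/79 = 841/79 = 10.6456
D: (43 − 67)²/67 = 576/67 = 8.5970
The largest term is for A: 11.077.

A, 11.077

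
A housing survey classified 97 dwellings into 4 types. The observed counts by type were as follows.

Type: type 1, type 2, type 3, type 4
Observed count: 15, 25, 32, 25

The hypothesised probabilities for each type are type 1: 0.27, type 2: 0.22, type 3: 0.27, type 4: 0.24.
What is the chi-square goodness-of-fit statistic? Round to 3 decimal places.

6.825

Expected counts E_i = n·p_i: 97×0.27 = 26.19, 97×0.22 = 21.34, 97×0.27 = 26.19, 97×0.24 = 23.28.
type 1: (15 − 26.19)²/26.19 = 125.2161/26.19 = 4.7811
type 2: (25 − 21.34)²/21.34 = 13.3956/21.34 = 0.6277
type 3: (32 − 26.19)²/26.19 = 33.7561/26.19 = 1.2889
type 4: (25 − 23.28)²/23.28 = 2.9584/23.28 = 0.1271
Sum = 6.825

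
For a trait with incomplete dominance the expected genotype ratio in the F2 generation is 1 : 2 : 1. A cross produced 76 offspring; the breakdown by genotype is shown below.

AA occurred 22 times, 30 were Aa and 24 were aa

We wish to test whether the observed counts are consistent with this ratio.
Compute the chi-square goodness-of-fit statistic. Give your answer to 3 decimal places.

Ratio total = 4. Expected counts: 76×1/4 = 19, 76×2/4 = 38, 76×1/4 = 19.
AA: (22 − 19)²/19 = 9/19 = 0.4737
Aa: (30 − 38)²/38 = 64/38 = 1.6842
aa: (24 − 19)²/19 = 25/19 = 1.3158
Sum = 3.474

3.474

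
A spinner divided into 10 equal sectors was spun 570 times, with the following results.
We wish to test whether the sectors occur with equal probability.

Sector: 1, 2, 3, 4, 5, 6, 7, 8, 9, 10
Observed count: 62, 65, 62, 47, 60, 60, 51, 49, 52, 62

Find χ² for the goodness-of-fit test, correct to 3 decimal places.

Under H₀ each category has probability 1/10, so each expected count is 570/10 = 57.
1: (62 − 57)²/57 = 25/57 = 0.4386
2: (65 − 57)²/57 = 64/57 = 1.1228
3: (62 − 57)²/57 = 25/57 = 0.4386
4: (47 − 57)²/57 = 100/57 = 1.7544
5: (60 − 57)²/57 = 9/57 = 0.1579
6: (60 − 57)²/57 = 9/57 = 0.1579
7: (51 − 57)²/57 = 36/57 = 0.6316
8: (49 − 57)²/57 = 64/57 = 1.1228
9: (52 − 57)²/57 = 25/57 = 0.4386
10: (62 − 57)²/57 = 25/57 = 0.4386
Sum = 6.702

6.702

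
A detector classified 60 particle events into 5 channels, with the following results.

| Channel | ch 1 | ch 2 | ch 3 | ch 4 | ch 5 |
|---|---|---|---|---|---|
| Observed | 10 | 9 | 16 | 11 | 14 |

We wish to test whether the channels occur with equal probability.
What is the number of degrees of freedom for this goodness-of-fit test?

There are k = 5 categories and no parameters were estimated from the data, so df = 5 − 1 = 4.

4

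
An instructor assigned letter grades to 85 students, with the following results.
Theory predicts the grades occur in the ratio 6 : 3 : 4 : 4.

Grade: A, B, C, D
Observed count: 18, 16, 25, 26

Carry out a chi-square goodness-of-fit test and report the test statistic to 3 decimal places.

Ratio total = 17. Expected counts: 85×6/17 = 30, 85×3/17 = 15, 85×4/17 = 20, 85×4/17 = 20.
χ² = (18−30)²/30 + (16−15)²/15 + (25−20)²/20 + (26−20)²/20
   = 4.8000 + 0.0667 + 1.2500 + 1.8000
Sum = 7.917

7.917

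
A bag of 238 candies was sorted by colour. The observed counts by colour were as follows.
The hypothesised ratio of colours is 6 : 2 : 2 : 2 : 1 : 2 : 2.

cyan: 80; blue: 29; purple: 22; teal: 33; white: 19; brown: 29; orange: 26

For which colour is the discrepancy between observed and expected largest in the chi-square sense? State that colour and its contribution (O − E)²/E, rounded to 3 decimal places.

Ratio total = 17. Expected counts: 238×6/17 = 84, 238×2/17 = 28, 238×2/17 = 28, 238×2/17 = 28, 238×1/17 = 14, 238×2/17 = 28, 238×2/17 = 28.
cyan: (80 − 84)²/84 = 16/84 = 0.1905
blue: (29 − 28)²/28 = 1/28 = 0.0357
purple: (22 − 28)²/28 = 36/28 = 1.2857
teal: (33 − 28)²/28 = 25/28 = 0.8929
white: (19 − 14)²/14 = 25/14 = 1.7857
brown: (29 − 28)²/28 = 1/28 = 0.0357
orange: (26 − 28)²/28 = 4/28 = 0.1429
The largest term is for white: 1.786.

white, 1.786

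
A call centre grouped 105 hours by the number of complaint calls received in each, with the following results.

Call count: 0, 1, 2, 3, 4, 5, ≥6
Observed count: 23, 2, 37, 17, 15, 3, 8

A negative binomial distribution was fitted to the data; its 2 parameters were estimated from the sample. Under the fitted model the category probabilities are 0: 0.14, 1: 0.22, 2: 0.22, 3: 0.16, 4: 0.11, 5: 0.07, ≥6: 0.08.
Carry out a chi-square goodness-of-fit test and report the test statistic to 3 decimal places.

Expected counts E_i = n·p_i: 105×0.14 = 14.7, 105×0.22 = 23.1, 105×0.22 = 23.1, 105×0.16 = 16.8, 105×0.11 = 11.55, 105×0.07 = 7.35, 105×0.08 = 8.4.
0: (23 − 14.7)²/14.7 = 68.89/14.7 = 4.6864
1: (2 − 23.1)²/23.1 = 445.21/23.1 = 19.2732
2: (37 − 23.1)²/23.1 = 193.21/23.1 = 8.3641
3: (17 − 16.8)²/16.8 = 0.04/16.8 = 0.0024
4: (15 − 11.55)²/11.55 = 11.9025/11.55 = 1.0305
5: (3 − 7.35)²/7.35 = 18.9225/7.35 = 2.5745
≥6: (8 − 8.4)²/8.4 = 0.16/8.4 = 0.0190
Sum = 35.950

35.950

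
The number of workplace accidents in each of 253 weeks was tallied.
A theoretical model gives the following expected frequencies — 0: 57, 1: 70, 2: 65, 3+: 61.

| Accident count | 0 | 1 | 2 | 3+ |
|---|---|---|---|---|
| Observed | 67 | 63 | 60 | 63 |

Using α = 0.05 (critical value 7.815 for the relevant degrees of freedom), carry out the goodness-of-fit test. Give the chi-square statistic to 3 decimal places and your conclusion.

2.905; do not reject

χ² = (67−57)²/57 + (63−70)²/70 + (60−65)²/65 + (63−61)²/61
   = 1.7544 + 0.7000 + 0.3846 + 0.0656
Sum = 2.905
df = 3. Since 2.905 < 7.815, we do not reject H₀.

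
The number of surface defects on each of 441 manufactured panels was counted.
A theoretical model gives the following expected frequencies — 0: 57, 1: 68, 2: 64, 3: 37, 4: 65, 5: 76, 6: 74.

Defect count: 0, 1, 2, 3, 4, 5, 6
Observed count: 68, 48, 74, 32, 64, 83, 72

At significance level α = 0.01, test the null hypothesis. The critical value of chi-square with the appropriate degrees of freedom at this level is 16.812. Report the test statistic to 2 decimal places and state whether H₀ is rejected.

10.96; do not reject

χ² = (68−57)²/57 + (48−68)²/68 + (74−64)²/64 + (32−37)²/37 + (64−65)²/65 + (83−76)²/76 + (72−74)²/74
   = 2.123 + 5.882 + 1.563 + 0.676 + 0.015 + 0.645 + 0.054
Sum = 10.96
df = 6. Since 10.96 < 16.812, we do not reject H₀.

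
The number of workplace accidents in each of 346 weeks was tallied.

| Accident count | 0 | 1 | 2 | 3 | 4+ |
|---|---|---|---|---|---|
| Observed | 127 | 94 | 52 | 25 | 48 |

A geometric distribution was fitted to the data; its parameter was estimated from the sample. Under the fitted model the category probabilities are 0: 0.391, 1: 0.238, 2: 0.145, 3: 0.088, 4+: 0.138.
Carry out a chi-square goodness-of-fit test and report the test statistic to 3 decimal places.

Expected counts E_i = n·p_i: 346×0.391 = 135.286, 346×0.238 = 82.348, 346×0.145 = 50.17, 346×0.088 = 30.448, 346×0.138 = 47.748.
0: (127 − 135.286)²/135.286 = 68.657796/135.286 = 0.5075
1: (94 − 82.348)²/82.348 = 135.769104/82.348 = 1.6487
2: (52 − 50.17)²/50.17 = 3.3489/50.17 = 0.0668
3: (25 − 30.448)²/30.448 = 29.680704/30.448 = 0.9748
4+: (48 − 47.748)²/47.748 = 0.063504/47.748 = 0.0013
Sum = 3.199

3.199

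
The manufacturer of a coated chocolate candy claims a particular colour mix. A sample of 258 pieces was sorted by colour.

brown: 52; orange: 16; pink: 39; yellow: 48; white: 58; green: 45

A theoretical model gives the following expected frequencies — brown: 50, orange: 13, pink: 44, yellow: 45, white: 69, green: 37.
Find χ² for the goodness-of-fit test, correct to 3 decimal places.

brown: (52 − 50)²/50 = 4/50 = 0.0800
orange: (16 − 13)²/13 = 9/13 = 0.6923
pink: (39 − 44)²/44 = 25/44 = 0.5682
yellow: (48 − 45)²/45 = 9/45 = 0.2000
white: (58 − 69)²/69 = 121/69 = 1.7536
green: (45 − 37)²/37 = 64/37 = 1.7297
Sum = 5.024

5.024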